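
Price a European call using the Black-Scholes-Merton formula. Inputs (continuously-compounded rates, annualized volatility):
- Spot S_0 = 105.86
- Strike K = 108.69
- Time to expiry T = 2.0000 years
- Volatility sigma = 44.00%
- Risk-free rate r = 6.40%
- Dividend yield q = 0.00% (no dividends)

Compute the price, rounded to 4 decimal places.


d1 = (ln(S/K) + (r - q + 0.5*sigma^2) * T) / (sigma * sqrt(T)) = 0.47443277
d2 = d1 - sigma * sqrt(T) = -0.14782120
exp(-rT) = 0.87985338; exp(-qT) = 1.00000000
C = S_0 * exp(-qT) * N(d1) - K * exp(-rT) * N(d2)
N(d1) = 0.68240434; N(d2) = 0.44124194
C = 105.8600 * 1.00000000 * 0.68240434 - 108.6900 * 0.87985338 * 0.44124194 = 30.0428

Answer: Price = 30.0428


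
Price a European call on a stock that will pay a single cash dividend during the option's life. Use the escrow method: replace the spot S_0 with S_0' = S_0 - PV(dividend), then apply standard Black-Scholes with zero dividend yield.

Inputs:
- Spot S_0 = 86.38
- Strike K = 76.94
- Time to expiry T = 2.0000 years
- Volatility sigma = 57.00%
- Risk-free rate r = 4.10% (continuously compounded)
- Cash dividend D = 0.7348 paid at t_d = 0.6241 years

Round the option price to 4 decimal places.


Answer: Price = 32.5324

Derivation:
PV(D) = D * exp(-r * t_d) = 0.7348 * 0.97473650 = 0.71623638
S_0' = S_0 - PV(D) = 86.3800 - 0.71623638 = 85.66376362
d1 = (ln(S_0'/K) + (r + sigma^2/2)*T) / (sigma*sqrt(T)) = 0.63801378
d2 = d1 - sigma*sqrt(T) = -0.16808795
exp(-rT) = 0.92127196
N(d1) = 0.73826764; N(d2) = 0.43325704
C = S_0' * N(d1) - K * exp(-rT) * N(d2) = 85.66376362 * 0.73826764 - 76.9400 * 0.92127196 * 0.43325704 = 32.5324


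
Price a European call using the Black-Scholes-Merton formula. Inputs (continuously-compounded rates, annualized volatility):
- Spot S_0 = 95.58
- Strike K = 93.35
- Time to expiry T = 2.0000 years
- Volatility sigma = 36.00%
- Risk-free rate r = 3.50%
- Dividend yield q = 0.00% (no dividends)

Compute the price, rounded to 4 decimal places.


Answer: Price = 22.9202

Derivation:
d1 = (ln(S/K) + (r - q + 0.5*sigma^2) * T) / (sigma * sqrt(T)) = 0.43842137
d2 = d1 - sigma * sqrt(T) = -0.07069551
exp(-rT) = 0.93239382; exp(-qT) = 1.00000000
C = S_0 * exp(-qT) * N(d1) - K * exp(-rT) * N(d2)
N(d1) = 0.66945957; N(d2) = 0.47182005
C = 95.5800 * 1.00000000 * 0.66945957 - 93.3500 * 0.93239382 * 0.47182005 = 22.9202


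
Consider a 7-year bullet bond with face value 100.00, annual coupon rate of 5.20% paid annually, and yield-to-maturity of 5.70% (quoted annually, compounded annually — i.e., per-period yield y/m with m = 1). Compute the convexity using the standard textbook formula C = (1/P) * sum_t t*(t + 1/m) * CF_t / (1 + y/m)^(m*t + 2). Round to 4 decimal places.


Coupon per period c = face * coupon_rate / m = 5.200000
Periods per year m = 1; per-period yield y/m = 0.057000
Number of cashflows N = 7
Cashflows (t years, CF_t, discount factor 1/(1+y/m)^(m*t), PV):
  t = 1.0000: CF_t = 5.200000, DF = 0.946074, PV = 4.919584
  t = 2.0000: CF_t = 5.200000, DF = 0.895056, PV = 4.654289
  t = 3.0000: CF_t = 5.200000, DF = 0.846789, PV = 4.403301
  t = 4.0000: CF_t = 5.200000, DF = 0.801125, PV = 4.165848
  t = 5.0000: CF_t = 5.200000, DF = 0.757923, PV = 3.941199
  t = 6.0000: CF_t = 5.200000, DF = 0.717051, PV = 3.728665
  t = 7.0000: CF_t = 105.200000, DF = 0.678383, PV = 71.365913
Price P = sum_t PV_t = 97.178800
Convexity numerator sum_t t*(t + 1/m) * CF_t / (1+y/m)^(m*t + 2):
  t = 1.0000: term = 8.806602
  t = 2.0000: term = 24.995087
  t = 3.0000: term = 47.294393
  t = 4.0000: term = 74.573309
  t = 5.0000: term = 105.827780
  t = 6.0000: term = 140.169245
  t = 7.0000: term = 3577.081878
Convexity = (1/P) * sum = 3978.748294 / 97.178800 = 40.942554

Answer: Convexity = 40.9426


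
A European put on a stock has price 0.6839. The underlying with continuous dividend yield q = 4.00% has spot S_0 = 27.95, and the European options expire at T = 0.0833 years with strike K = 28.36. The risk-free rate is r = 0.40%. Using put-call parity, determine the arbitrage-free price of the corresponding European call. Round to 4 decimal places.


Answer: Call price = 0.1904

Derivation:
Put-call parity: C - P = S_0 * exp(-qT) - K * exp(-rT).
S_0 * exp(-qT) = 27.9500 * 0.99667354 = 27.85702558
K * exp(-rT) = 28.3600 * 0.99966686 = 28.35055202
C = P + S*exp(-qT) - K*exp(-rT)
C = 0.6839 + 27.85702558 - 28.35055202 = 0.1904


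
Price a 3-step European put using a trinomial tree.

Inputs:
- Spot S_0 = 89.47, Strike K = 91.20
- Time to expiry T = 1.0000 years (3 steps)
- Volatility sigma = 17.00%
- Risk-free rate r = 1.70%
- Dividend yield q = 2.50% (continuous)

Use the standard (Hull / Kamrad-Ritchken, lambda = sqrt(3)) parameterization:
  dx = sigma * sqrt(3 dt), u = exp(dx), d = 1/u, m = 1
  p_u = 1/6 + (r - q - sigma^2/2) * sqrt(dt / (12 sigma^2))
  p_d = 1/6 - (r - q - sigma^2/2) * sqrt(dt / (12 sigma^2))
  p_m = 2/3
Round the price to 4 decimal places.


Answer: Price = V(0,0) = 6.9893

Derivation:
dt = T/N = 0.333333; dx = sigma*sqrt(3*dt) = 0.170000
u = exp(dx) = 1.185305; d = 1/u = 0.843665
p_u = 0.144657, p_m = 0.666667, p_d = 0.188676
Discount per step: exp(-r*dt) = 0.994349
Stock lattice S(k, j) with j the centered position index:
  k=0: S(0,+0) = 89.4700
  k=1: S(1,-1) = 75.4827; S(1,+0) = 89.4700; S(1,+1) = 106.0492
  k=2: S(2,-2) = 63.6821; S(2,-1) = 75.4827; S(2,+0) = 89.4700; S(2,+1) = 106.0492; S(2,+2) = 125.7007
  k=3: S(3,-3) = 53.7263; S(3,-2) = 63.6821; S(3,-1) = 75.4827; S(3,+0) = 89.4700; S(3,+1) = 106.0492; S(3,+2) = 125.7007; S(3,+3) = 148.9936
Terminal payoffs V(N, j) = max(K - S_T, 0):
  V(3,-3) = 37.473661; V(3,-2) = 27.517909; V(3,-1) = 15.717309; V(3,+0) = 1.730000; V(3,+1) = 0.000000; V(3,+2) = 0.000000; V(3,+3) = 0.000000
Backward induction: V(k, j) = exp(-r*dt) * [p_u * V(k+1, j+1) + p_m * V(k+1, j) + p_d * V(k+1, j-1)]
  V(2,-2) = exp(-r*dt) * [p_u*15.717309 + p_m*27.517909 + p_d*37.473661] = 27.532825
  V(2,-1) = exp(-r*dt) * [p_u*1.730000 + p_m*15.717309 + p_d*27.517909] = 15.830484
  V(2,+0) = exp(-r*dt) * [p_u*0.000000 + p_m*1.730000 + p_d*15.717309] = 4.095546
  V(2,+1) = exp(-r*dt) * [p_u*0.000000 + p_m*0.000000 + p_d*1.730000] = 0.324566
  V(2,+2) = exp(-r*dt) * [p_u*0.000000 + p_m*0.000000 + p_d*0.000000] = 0.000000
  V(1,-1) = exp(-r*dt) * [p_u*4.095546 + p_m*15.830484 + p_d*27.532825] = 16.248564
  V(1,+0) = exp(-r*dt) * [p_u*0.324566 + p_m*4.095546 + p_d*15.830484] = 5.731583
  V(1,+1) = exp(-r*dt) * [p_u*0.000000 + p_m*0.324566 + p_d*4.095546] = 0.983521
  V(0,+0) = exp(-r*dt) * [p_u*0.983521 + p_m*5.731583 + p_d*16.248564] = 6.989332


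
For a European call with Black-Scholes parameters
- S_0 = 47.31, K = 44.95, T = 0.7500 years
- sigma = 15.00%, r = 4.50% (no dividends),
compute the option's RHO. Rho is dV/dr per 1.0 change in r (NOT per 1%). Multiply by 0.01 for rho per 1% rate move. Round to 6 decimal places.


Answer: Rho = 23.532387

Derivation:
d1 = 0.7186735194; d2 = 0.5887697088
phi(d1) = 0.3081451481; exp(-qT) = 1.0000000000; exp(-rT) = 0.9668131777
N(d2) = 0.7219921158
Rho = K*T*exp(-rT)*N(d2) = 44.9500 * 0.7500 * 0.9668131777 * 0.7219921158 = 23.532387


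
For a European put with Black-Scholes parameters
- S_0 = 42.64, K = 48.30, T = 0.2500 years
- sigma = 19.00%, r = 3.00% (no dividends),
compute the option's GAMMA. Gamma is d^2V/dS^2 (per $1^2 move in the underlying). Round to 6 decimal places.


Answer: Gamma = 0.048772

Derivation:
d1 = -1.1855397979; d2 = -1.2805397979
phi(d1) = 0.1975643669; exp(-qT) = 1.0000000000; exp(-rT) = 0.9925280548
Gamma = exp(-qT) * phi(d1) / (S * sigma * sqrt(T)) = 1.0000000000 * 0.1975643669 / (42.6400 * 0.1900 * 0.5000000000) = 0.048772


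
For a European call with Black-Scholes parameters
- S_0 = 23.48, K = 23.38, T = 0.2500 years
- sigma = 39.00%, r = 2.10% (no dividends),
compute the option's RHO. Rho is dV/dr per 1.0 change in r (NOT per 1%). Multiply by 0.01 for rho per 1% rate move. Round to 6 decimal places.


Answer: Rho = 2.794301

Derivation:
d1 = 0.1463104560; d2 = -0.0486895440
phi(d1) = 0.3946950222; exp(-qT) = 1.0000000000; exp(-rT) = 0.9947637572
N(d2) = 0.4805833543
Rho = K*T*exp(-rT)*N(d2) = 23.3800 * 0.2500 * 0.9947637572 * 0.4805833543 = 2.794301


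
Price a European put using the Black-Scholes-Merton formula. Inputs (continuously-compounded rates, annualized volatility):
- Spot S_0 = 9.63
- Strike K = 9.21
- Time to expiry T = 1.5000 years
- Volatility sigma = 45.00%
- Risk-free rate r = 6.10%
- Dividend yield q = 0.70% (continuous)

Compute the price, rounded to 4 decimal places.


d1 = (ln(S/K) + (r - q + 0.5*sigma^2) * T) / (sigma * sqrt(T)) = 0.50344884
d2 = d1 - sigma * sqrt(T) = -0.04768635
exp(-rT) = 0.91256132; exp(-qT) = 0.98955493
P = K * exp(-rT) * N(-d2) - S_0 * exp(-qT) * N(-d1)
N(-d1) = 0.30732437; N(-d2) = 0.51901689
P = 9.2100 * 0.91256132 * 0.51901689 - 9.6300 * 0.98955493 * 0.30732437 = 1.4336

Answer: Price = 1.4336


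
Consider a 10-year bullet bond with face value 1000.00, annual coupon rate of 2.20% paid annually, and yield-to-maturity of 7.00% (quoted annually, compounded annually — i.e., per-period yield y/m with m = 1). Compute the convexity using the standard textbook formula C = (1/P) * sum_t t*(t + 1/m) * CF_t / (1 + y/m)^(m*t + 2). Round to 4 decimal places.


Answer: Convexity = 81.3113

Derivation:
Coupon per period c = face * coupon_rate / m = 22.000000
Periods per year m = 1; per-period yield y/m = 0.070000
Number of cashflows N = 10
Cashflows (t years, CF_t, discount factor 1/(1+y/m)^(m*t), PV):
  t = 1.0000: CF_t = 22.000000, DF = 0.934579, PV = 20.560748
  t = 2.0000: CF_t = 22.000000, DF = 0.873439, PV = 19.215652
  t = 3.0000: CF_t = 22.000000, DF = 0.816298, PV = 17.958553
  t = 4.0000: CF_t = 22.000000, DF = 0.762895, PV = 16.783695
  t = 5.0000: CF_t = 22.000000, DF = 0.712986, PV = 15.685696
  t = 6.0000: CF_t = 22.000000, DF = 0.666342, PV = 14.659529
  t = 7.0000: CF_t = 22.000000, DF = 0.622750, PV = 13.700494
  t = 8.0000: CF_t = 22.000000, DF = 0.582009, PV = 12.804200
  t = 9.0000: CF_t = 22.000000, DF = 0.543934, PV = 11.966542
  t = 10.0000: CF_t = 1022.000000, DF = 0.508349, PV = 519.532977
Price P = sum_t PV_t = 662.868086
Convexity numerator sum_t t*(t + 1/m) * CF_t / (1+y/m)^(m*t + 2):
  t = 1.0000: term = 35.917107
  t = 2.0000: term = 100.702168
  t = 3.0000: term = 188.228351
  t = 4.0000: term = 293.190578
  t = 5.0000: term = 411.014830
  t = 6.0000: term = 537.776413
  t = 7.0000: term = 670.126371
  t = 8.0000: term = 805.225279
  t = 9.0000: term = 940.683737
  t = 10.0000: term = 49915.824458
Convexity = (1/P) * sum = 53898.689291 / 662.868086 = 81.311335


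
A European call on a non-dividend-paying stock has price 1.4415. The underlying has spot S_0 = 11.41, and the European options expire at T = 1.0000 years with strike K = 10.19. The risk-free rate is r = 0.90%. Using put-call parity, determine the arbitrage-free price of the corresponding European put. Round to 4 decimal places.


Answer: Put price = 0.1302

Derivation:
Put-call parity: C - P = S_0 * exp(-qT) - K * exp(-rT).
S_0 * exp(-qT) = 11.4100 * 1.00000000 = 11.41000000
K * exp(-rT) = 10.1900 * 0.99104038 = 10.09870146
P = C - S*exp(-qT) + K*exp(-rT)
P = 1.4415 - 11.41000000 + 10.09870146 = 0.1302


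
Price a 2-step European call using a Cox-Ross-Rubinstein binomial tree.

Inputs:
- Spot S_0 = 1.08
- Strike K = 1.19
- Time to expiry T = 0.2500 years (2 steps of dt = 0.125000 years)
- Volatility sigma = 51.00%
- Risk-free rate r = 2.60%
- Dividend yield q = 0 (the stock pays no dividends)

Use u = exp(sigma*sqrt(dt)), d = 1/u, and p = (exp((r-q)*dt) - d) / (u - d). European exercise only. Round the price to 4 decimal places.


Answer: Price = V(0,0) = 0.0768

Derivation:
dt = T/N = 0.125000
u = exp(sigma*sqrt(dt)) = 1.197591; d = 1/u = 0.835009
p = (exp((r-q)*dt) - d) / (u - d) = 0.464022
Discount per step: exp(-r*dt) = 0.996755
Stock lattice S(k, i) with i counting down-moves:
  k=0: S(0,0) = 1.0800
  k=1: S(1,0) = 1.2934; S(1,1) = 0.9018
  k=2: S(2,0) = 1.5490; S(2,1) = 1.0800; S(2,2) = 0.7530
Terminal payoffs V(N, i) = max(S_T - K, 0):
  V(2,0) = 0.358963; V(2,1) = 0.000000; V(2,2) = 0.000000
Backward induction: V(k, i) = exp(-r*dt) * [p * V(k+1, i) + (1-p) * V(k+1, i+1)].
  V(1,0) = exp(-r*dt) * [p*0.358963 + (1-p)*0.000000] = 0.166026
  V(1,1) = exp(-r*dt) * [p*0.000000 + (1-p)*0.000000] = 0.000000
  V(0,0) = exp(-r*dt) * [p*0.166026 + (1-p)*0.000000] = 0.076790


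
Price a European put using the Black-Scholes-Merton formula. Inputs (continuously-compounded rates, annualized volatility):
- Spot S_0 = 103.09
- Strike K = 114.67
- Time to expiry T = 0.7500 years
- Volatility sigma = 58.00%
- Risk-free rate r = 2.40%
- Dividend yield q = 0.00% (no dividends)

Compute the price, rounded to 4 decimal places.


Answer: Price = 26.4789

Derivation:
d1 = (ln(S/K) + (r - q + 0.5*sigma^2) * T) / (sigma * sqrt(T)) = 0.07504350
d2 = d1 - sigma * sqrt(T) = -0.42725123
exp(-rT) = 0.98216103; exp(-qT) = 1.00000000
P = K * exp(-rT) * N(-d2) - S_0 * exp(-qT) * N(-d1)
N(-d1) = 0.47009005; N(-d2) = 0.66540183
P = 114.6700 * 0.98216103 * 0.66540183 - 103.0900 * 1.00000000 * 0.47009005 = 26.4789


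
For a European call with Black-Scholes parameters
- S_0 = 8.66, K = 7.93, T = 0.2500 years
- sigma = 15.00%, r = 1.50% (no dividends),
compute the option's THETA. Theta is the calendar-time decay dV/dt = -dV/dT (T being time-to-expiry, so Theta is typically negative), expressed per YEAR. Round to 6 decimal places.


d1 = 1.2616558257; d2 = 1.1866558257
phi(d1) = 0.1799949931; exp(-qT) = 1.0000000000; exp(-rT) = 0.9962570225
Theta = -S*exp(-qT)*phi(d1)*sigma/(2*sqrt(T)) - r*K*exp(-rT)*N(d2) + q*S*exp(-qT)*N(d1)
N(d1) = 0.8964636706; N(d2) = 0.8823182970; sqrt(T) = 0.5000000000
Term 1 = -8.6600 * 1.0000000000 * 0.1799949931 * 0.1500 / (2 * 0.5000000000) = -0.2338134960
Term 2 = -0.0150 * 7.9300 * 0.9962570225 * 0.8823182970 = -0.1045589293
Term 3 = 0 (no dividend yield, q = 0)
Theta = -0.2338134960 + (-0.1045589293) + (0.0000000000) = -0.338372

Answer: Theta = -0.338372


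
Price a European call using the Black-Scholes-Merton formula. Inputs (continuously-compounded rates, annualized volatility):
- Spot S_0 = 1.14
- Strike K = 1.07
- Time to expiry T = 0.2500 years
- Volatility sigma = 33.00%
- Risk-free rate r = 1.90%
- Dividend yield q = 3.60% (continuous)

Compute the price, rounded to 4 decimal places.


Answer: Price = 0.1092

Derivation:
d1 = (ln(S/K) + (r - q + 0.5*sigma^2) * T) / (sigma * sqrt(T)) = 0.44080069
d2 = d1 - sigma * sqrt(T) = 0.27580069
exp(-rT) = 0.99526126; exp(-qT) = 0.99104038
C = S_0 * exp(-qT) * N(d1) - K * exp(-rT) * N(d2)
N(d1) = 0.67032135; N(d2) = 0.60864942
C = 1.1400 * 0.99104038 * 0.67032135 - 1.0700 * 0.99526126 * 0.60864942 = 0.1092


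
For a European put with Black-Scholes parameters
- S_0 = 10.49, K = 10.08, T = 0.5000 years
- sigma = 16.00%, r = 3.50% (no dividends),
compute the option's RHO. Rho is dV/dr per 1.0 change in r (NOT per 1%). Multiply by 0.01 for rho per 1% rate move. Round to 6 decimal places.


Answer: Rho = -1.615389

Derivation:
d1 = 0.5636450663; d2 = 0.4505079813
phi(d1) = 0.3403480823; exp(-qT) = 1.0000000000; exp(-rT) = 0.9826522357
N(-d2) = 0.3261721003
Rho = -K*T*exp(-rT)*N(-d2) = -10.0800 * 0.5000 * 0.9826522357 * 0.3261721003 = -1.615389


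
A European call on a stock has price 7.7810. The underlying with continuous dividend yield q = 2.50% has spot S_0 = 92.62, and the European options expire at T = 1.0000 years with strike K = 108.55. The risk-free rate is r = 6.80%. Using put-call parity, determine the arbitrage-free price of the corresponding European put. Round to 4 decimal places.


Put-call parity: C - P = S_0 * exp(-qT) - K * exp(-rT).
S_0 * exp(-qT) = 92.6200 * 0.97530991 = 90.33320405
K * exp(-rT) = 108.5500 * 0.93426047 = 101.41397441
P = C - S*exp(-qT) + K*exp(-rT)
P = 7.7810 - 90.33320405 + 101.41397441 = 18.8618

Answer: Put price = 18.8618


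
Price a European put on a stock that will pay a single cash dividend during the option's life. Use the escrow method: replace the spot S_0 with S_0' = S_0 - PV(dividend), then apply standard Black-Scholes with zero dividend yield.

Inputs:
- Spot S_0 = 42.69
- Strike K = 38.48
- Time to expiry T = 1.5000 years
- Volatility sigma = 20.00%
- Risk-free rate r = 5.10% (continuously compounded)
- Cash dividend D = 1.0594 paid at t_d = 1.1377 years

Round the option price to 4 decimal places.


Answer: Price = 1.4869

Derivation:
PV(D) = D * exp(-r * t_d) = 1.0594 * 0.94362853 = 0.99968006
S_0' = S_0 - PV(D) = 42.6900 - 0.99968006 = 41.69031994
d1 = (ln(S_0'/K) + (r + sigma^2/2)*T) / (sigma*sqrt(T)) = 0.76191517
d2 = d1 - sigma*sqrt(T) = 0.51696620
exp(-rT) = 0.92635291
N(-d1) = 0.22305532; N(-d2) = 0.30258988
P = K * exp(-rT) * N(-d2) - S_0' * N(-d1) = 38.4800 * 0.92635291 * 0.30258988 - 41.69031994 * 0.22305532 = 1.4869


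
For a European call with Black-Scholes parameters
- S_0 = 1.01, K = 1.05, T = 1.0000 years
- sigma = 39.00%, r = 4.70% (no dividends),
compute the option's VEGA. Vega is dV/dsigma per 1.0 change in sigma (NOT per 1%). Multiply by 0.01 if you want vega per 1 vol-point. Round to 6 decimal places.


Answer: Vega = 0.393647

Derivation:
d1 = 0.2159235043; d2 = -0.1740764957
phi(d1) = 0.3897499057; exp(-qT) = 1.0000000000; exp(-rT) = 0.9540873976
Vega = S * exp(-qT) * phi(d1) * sqrt(T) = 1.0100 * 1.0000000000 * 0.3897499057 * 1.0000000000 = 0.393647


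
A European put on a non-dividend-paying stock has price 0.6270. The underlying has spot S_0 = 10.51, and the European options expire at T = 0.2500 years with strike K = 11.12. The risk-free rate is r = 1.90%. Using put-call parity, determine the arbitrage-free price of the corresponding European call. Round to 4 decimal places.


Answer: Call price = 0.0697

Derivation:
Put-call parity: C - P = S_0 * exp(-qT) - K * exp(-rT).
S_0 * exp(-qT) = 10.5100 * 1.00000000 = 10.51000000
K * exp(-rT) = 11.1200 * 0.99526126 = 11.06730525
C = P + S*exp(-qT) - K*exp(-rT)
C = 0.6270 + 10.51000000 - 11.06730525 = 0.0697


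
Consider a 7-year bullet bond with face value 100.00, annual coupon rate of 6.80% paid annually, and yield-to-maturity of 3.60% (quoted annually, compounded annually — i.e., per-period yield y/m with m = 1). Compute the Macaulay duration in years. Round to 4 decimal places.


Coupon per period c = face * coupon_rate / m = 6.800000
Periods per year m = 1; per-period yield y/m = 0.036000
Number of cashflows N = 7
Cashflows (t years, CF_t, discount factor 1/(1+y/m)^(m*t), PV):
  t = 1.0000: CF_t = 6.800000, DF = 0.965251, PV = 6.563707
  t = 2.0000: CF_t = 6.800000, DF = 0.931709, PV = 6.335624
  t = 3.0000: CF_t = 6.800000, DF = 0.899333, PV = 6.115467
  t = 4.0000: CF_t = 6.800000, DF = 0.868082, PV = 5.902961
  t = 5.0000: CF_t = 6.800000, DF = 0.837917, PV = 5.697839
  t = 6.0000: CF_t = 6.800000, DF = 0.808801, PV = 5.499844
  t = 7.0000: CF_t = 106.800000, DF = 0.780696, PV = 83.378286
Price P = sum_t PV_t = 119.493728
Macaulay numerator sum_t t * PV_t:
  t * PV_t at t = 1.0000: 6.563707
  t * PV_t at t = 2.0000: 12.671248
  t * PV_t at t = 3.0000: 18.346402
  t * PV_t at t = 4.0000: 23.611843
  t * PV_t at t = 5.0000: 28.489193
  t * PV_t at t = 6.0000: 32.999065
  t * PV_t at t = 7.0000: 583.648004
Macaulay duration D = (sum_t t * PV_t) / P = 706.329461 / 119.493728 = 5.911017

Answer: Macaulay duration = 5.9110 years


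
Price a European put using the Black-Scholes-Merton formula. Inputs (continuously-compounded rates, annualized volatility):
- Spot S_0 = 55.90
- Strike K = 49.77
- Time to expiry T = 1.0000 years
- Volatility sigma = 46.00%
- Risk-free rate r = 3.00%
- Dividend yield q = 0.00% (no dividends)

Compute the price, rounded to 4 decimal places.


Answer: Price = 6.1419

Derivation:
d1 = (ln(S/K) + (r - q + 0.5*sigma^2) * T) / (sigma * sqrt(T)) = 0.54772171
d2 = d1 - sigma * sqrt(T) = 0.08772171
exp(-rT) = 0.97044553; exp(-qT) = 1.00000000
P = K * exp(-rT) * N(-d2) - S_0 * exp(-qT) * N(-d1)
N(-d1) = 0.29194150; N(-d2) = 0.46504893
P = 49.7700 * 0.97044553 * 0.46504893 - 55.9000 * 1.00000000 * 0.29194150 = 6.1419


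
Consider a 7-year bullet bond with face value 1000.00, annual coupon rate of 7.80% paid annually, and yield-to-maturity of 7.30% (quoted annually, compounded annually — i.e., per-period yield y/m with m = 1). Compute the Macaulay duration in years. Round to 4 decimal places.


Coupon per period c = face * coupon_rate / m = 78.000000
Periods per year m = 1; per-period yield y/m = 0.073000
Number of cashflows N = 7
Cashflows (t years, CF_t, discount factor 1/(1+y/m)^(m*t), PV):
  t = 1.0000: CF_t = 78.000000, DF = 0.931966, PV = 72.693383
  t = 2.0000: CF_t = 78.000000, DF = 0.868561, PV = 67.747794
  t = 3.0000: CF_t = 78.000000, DF = 0.809470, PV = 63.138671
  t = 4.0000: CF_t = 78.000000, DF = 0.754399, PV = 58.843123
  t = 5.0000: CF_t = 78.000000, DF = 0.703075, PV = 54.839816
  t = 6.0000: CF_t = 78.000000, DF = 0.655242, PV = 51.108869
  t = 7.0000: CF_t = 1078.000000, DF = 0.610663, PV = 658.295228
Price P = sum_t PV_t = 1026.666885
Macaulay numerator sum_t t * PV_t:
  t * PV_t at t = 1.0000: 72.693383
  t * PV_t at t = 2.0000: 135.495588
  t * PV_t at t = 3.0000: 189.416013
  t * PV_t at t = 4.0000: 235.372492
  t * PV_t at t = 5.0000: 274.199082
  t * PV_t at t = 6.0000: 306.653214
  t * PV_t at t = 7.0000: 4608.066598
Macaulay duration D = (sum_t t * PV_t) / P = 5821.896372 / 1026.666885 = 5.670677

Answer: Macaulay duration = 5.6707 years


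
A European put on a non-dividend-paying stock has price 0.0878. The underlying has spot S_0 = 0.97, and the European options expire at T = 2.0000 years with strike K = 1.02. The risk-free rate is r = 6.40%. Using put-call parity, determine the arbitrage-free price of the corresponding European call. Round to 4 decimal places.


Put-call parity: C - P = S_0 * exp(-qT) - K * exp(-rT).
S_0 * exp(-qT) = 0.9700 * 1.00000000 = 0.97000000
K * exp(-rT) = 1.0200 * 0.87985338 = 0.89745045
C = P + S*exp(-qT) - K*exp(-rT)
C = 0.0878 + 0.97000000 - 0.89745045 = 0.1603

Answer: Call price = 0.1603


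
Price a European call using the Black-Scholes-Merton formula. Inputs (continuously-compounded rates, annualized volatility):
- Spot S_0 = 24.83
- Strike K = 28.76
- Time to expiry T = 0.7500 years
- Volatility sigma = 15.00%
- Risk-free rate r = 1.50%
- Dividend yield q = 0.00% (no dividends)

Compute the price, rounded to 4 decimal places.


Answer: Price = 0.2637

Derivation:
d1 = (ln(S/K) + (r - q + 0.5*sigma^2) * T) / (sigma * sqrt(T)) = -0.97953580
d2 = d1 - sigma * sqrt(T) = -1.10943961
exp(-rT) = 0.98881304; exp(-qT) = 1.00000000
C = S_0 * exp(-qT) * N(d1) - K * exp(-rT) * N(d2)
N(d1) = 0.16365765; N(d2) = 0.13362029
C = 24.8300 * 1.00000000 * 0.16365765 - 28.7600 * 0.98881304 * 0.13362029 = 0.2637


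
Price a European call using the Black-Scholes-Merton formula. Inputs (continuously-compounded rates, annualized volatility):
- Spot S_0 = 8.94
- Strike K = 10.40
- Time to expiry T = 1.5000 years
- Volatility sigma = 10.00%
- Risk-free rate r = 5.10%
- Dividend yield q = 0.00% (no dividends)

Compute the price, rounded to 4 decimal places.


d1 = (ln(S/K) + (r - q + 0.5*sigma^2) * T) / (sigma * sqrt(T)) = -0.54925902
d2 = d1 - sigma * sqrt(T) = -0.67173351
exp(-rT) = 0.92635291; exp(-qT) = 1.00000000
C = S_0 * exp(-qT) * N(d1) - K * exp(-rT) * N(d2)
N(d1) = 0.29141385; N(d2) = 0.25087668
C = 8.9400 * 1.00000000 * 0.29141385 - 10.4000 * 0.92635291 * 0.25087668 = 0.1883

Answer: Price = 0.1883


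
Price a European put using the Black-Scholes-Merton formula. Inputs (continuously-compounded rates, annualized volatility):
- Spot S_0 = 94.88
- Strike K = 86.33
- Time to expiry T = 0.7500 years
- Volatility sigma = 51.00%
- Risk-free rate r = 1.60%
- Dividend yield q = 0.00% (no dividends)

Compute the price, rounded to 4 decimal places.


d1 = (ln(S/K) + (r - q + 0.5*sigma^2) * T) / (sigma * sqrt(T)) = 0.46181970
d2 = d1 - sigma * sqrt(T) = 0.02014675
exp(-rT) = 0.98807171; exp(-qT) = 1.00000000
P = K * exp(-rT) * N(-d2) - S_0 * exp(-qT) * N(-d1)
N(-d1) = 0.32210531; N(-d2) = 0.49196315
P = 86.3300 * 0.98807171 * 0.49196315 - 94.8800 * 1.00000000 * 0.32210531 = 11.4032

Answer: Price = 11.4032


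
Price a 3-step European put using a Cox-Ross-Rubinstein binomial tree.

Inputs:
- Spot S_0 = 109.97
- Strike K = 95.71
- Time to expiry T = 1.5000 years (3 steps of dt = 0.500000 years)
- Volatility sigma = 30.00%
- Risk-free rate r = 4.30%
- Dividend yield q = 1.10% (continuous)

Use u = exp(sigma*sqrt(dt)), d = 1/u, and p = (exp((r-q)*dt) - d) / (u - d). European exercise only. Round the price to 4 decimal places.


Answer: Price = V(0,0) = 7.2531

Derivation:
dt = T/N = 0.500000
u = exp(sigma*sqrt(dt)) = 1.236311; d = 1/u = 0.808858
p = (exp((r-q)*dt) - d) / (u - d) = 0.484897
Discount per step: exp(-r*dt) = 0.978729
Stock lattice S(k, i) with i counting down-moves:
  k=0: S(0,0) = 109.9700
  k=1: S(1,0) = 135.9571; S(1,1) = 88.9501
  k=2: S(2,0) = 168.0853; S(2,1) = 109.9700; S(2,2) = 71.9480
  k=3: S(3,0) = 207.8057; S(3,1) = 135.9571; S(3,2) = 88.9501; S(3,3) = 58.1957
Terminal payoffs V(N, i) = max(K - S_T, 0):
  V(3,0) = 0.000000; V(3,1) = 0.000000; V(3,2) = 6.759897; V(3,3) = 37.514298
Backward induction: V(k, i) = exp(-r*dt) * [p * V(k+1, i) + (1-p) * V(k+1, i+1)].
  V(2,0) = exp(-r*dt) * [p*0.000000 + (1-p)*0.000000] = 0.000000
  V(2,1) = exp(-r*dt) * [p*0.000000 + (1-p)*6.759897] = 3.407978
  V(2,2) = exp(-r*dt) * [p*6.759897 + (1-p)*37.514298] = 22.120833
  V(1,0) = exp(-r*dt) * [p*0.000000 + (1-p)*3.407978] = 1.718120
  V(1,1) = exp(-r*dt) * [p*3.407978 + (1-p)*22.120833] = 12.769509
  V(0,0) = exp(-r*dt) * [p*1.718120 + (1-p)*12.769509] = 7.253093


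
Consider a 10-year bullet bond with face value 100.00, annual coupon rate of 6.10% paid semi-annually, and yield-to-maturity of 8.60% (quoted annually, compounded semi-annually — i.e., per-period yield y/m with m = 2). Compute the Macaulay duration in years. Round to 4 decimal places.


Answer: Macaulay duration = 7.3676 years

Derivation:
Coupon per period c = face * coupon_rate / m = 3.050000
Periods per year m = 2; per-period yield y/m = 0.043000
Number of cashflows N = 20
Cashflows (t years, CF_t, discount factor 1/(1+y/m)^(m*t), PV):
  t = 0.5000: CF_t = 3.050000, DF = 0.958773, PV = 2.924257
  t = 1.0000: CF_t = 3.050000, DF = 0.919245, PV = 2.803698
  t = 1.5000: CF_t = 3.050000, DF = 0.881347, PV = 2.688109
  t = 2.0000: CF_t = 3.050000, DF = 0.845012, PV = 2.577286
  t = 2.5000: CF_t = 3.050000, DF = 0.810174, PV = 2.471032
  t = 3.0000: CF_t = 3.050000, DF = 0.776773, PV = 2.369158
  t = 3.5000: CF_t = 3.050000, DF = 0.744749, PV = 2.271484
  t = 4.0000: CF_t = 3.050000, DF = 0.714045, PV = 2.177837
  t = 4.5000: CF_t = 3.050000, DF = 0.684607, PV = 2.088051
  t = 5.0000: CF_t = 3.050000, DF = 0.656382, PV = 2.001966
  t = 5.5000: CF_t = 3.050000, DF = 0.629322, PV = 1.919431
  t = 6.0000: CF_t = 3.050000, DF = 0.603376, PV = 1.840298
  t = 6.5000: CF_t = 3.050000, DF = 0.578501, PV = 1.764428
  t = 7.0000: CF_t = 3.050000, DF = 0.554651, PV = 1.691685
  t = 7.5000: CF_t = 3.050000, DF = 0.531784, PV = 1.621942
  t = 8.0000: CF_t = 3.050000, DF = 0.509860, PV = 1.555073
  t = 8.5000: CF_t = 3.050000, DF = 0.488840, PV = 1.490962
  t = 9.0000: CF_t = 3.050000, DF = 0.468687, PV = 1.429494
  t = 9.5000: CF_t = 3.050000, DF = 0.449364, PV = 1.370560
  t = 10.0000: CF_t = 103.050000, DF = 0.430838, PV = 44.397839
Price P = sum_t PV_t = 83.454588
Macaulay numerator sum_t t * PV_t:
  t * PV_t at t = 0.5000: 1.462128
  t * PV_t at t = 1.0000: 2.803698
  t * PV_t at t = 1.5000: 4.032164
  t * PV_t at t = 2.0000: 5.154572
  t * PV_t at t = 2.5000: 6.177579
  t * PV_t at t = 3.0000: 7.107473
  t * PV_t at t = 3.5000: 7.950194
  t * PV_t at t = 4.0000: 8.711348
  t * PV_t at t = 4.5000: 9.396229
  t * PV_t at t = 5.0000: 10.009831
  t * PV_t at t = 5.5000: 10.556869
  t * PV_t at t = 6.0000: 11.041788
  t * PV_t at t = 6.5000: 11.468779
  t * PV_t at t = 7.0000: 11.841796
  t * PV_t at t = 7.5000: 12.164562
  t * PV_t at t = 8.0000: 12.440588
  t * PV_t at t = 8.5000: 12.673178
  t * PV_t at t = 9.0000: 12.865445
  t * PV_t at t = 9.5000: 13.020318
  t * PV_t at t = 10.0000: 443.978386
Macaulay duration D = (sum_t t * PV_t) / P = 614.856923 / 83.454588 = 7.367563


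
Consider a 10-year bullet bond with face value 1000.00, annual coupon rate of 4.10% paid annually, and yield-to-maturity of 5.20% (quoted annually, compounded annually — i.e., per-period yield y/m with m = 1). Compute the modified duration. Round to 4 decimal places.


Answer: Modified duration = 7.9058

Derivation:
Coupon per period c = face * coupon_rate / m = 41.000000
Periods per year m = 1; per-period yield y/m = 0.052000
Number of cashflows N = 10
Cashflows (t years, CF_t, discount factor 1/(1+y/m)^(m*t), PV):
  t = 1.0000: CF_t = 41.000000, DF = 0.950570, PV = 38.973384
  t = 2.0000: CF_t = 41.000000, DF = 0.903584, PV = 37.046943
  t = 3.0000: CF_t = 41.000000, DF = 0.858920, PV = 35.215725
  t = 4.0000: CF_t = 41.000000, DF = 0.816464, PV = 33.475024
  t = 5.0000: CF_t = 41.000000, DF = 0.776106, PV = 31.820365
  t = 6.0000: CF_t = 41.000000, DF = 0.737744, PV = 30.247495
  t = 7.0000: CF_t = 41.000000, DF = 0.701277, PV = 28.752372
  t = 8.0000: CF_t = 41.000000, DF = 0.666613, PV = 27.331152
  t = 9.0000: CF_t = 41.000000, DF = 0.633663, PV = 25.980183
  t = 10.0000: CF_t = 1041.000000, DF = 0.602341, PV = 627.037235
Price P = sum_t PV_t = 915.879879
First compute Macaulay numerator sum_t t * PV_t:
  t * PV_t at t = 1.0000: 38.973384
  t * PV_t at t = 2.0000: 74.093886
  t * PV_t at t = 3.0000: 105.647176
  t * PV_t at t = 4.0000: 133.900096
  t * PV_t at t = 5.0000: 159.101825
  t * PV_t at t = 6.0000: 181.484972
  t * PV_t at t = 7.0000: 201.266604
  t * PV_t at t = 8.0000: 218.649216
  t * PV_t at t = 9.0000: 233.821643
  t * PV_t at t = 10.0000: 6270.372354
Macaulay duration D = 7617.311156 / 915.879879 = 8.316933
Modified duration = D / (1 + y/m) = 8.316933 / (1 + 0.052000) = 7.905829


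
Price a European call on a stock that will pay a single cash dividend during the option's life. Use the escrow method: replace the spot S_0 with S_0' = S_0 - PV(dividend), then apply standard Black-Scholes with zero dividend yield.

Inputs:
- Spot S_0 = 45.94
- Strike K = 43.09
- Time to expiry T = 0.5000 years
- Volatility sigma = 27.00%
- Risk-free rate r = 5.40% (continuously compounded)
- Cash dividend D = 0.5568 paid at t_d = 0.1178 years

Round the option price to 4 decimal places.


Answer: Price = 5.3218

Derivation:
PV(D) = D * exp(-r * t_d) = 0.5568 * 0.99365899 = 0.55326933
S_0' = S_0 - PV(D) = 45.9400 - 0.55326933 = 45.38673067
d1 = (ln(S_0'/K) + (r + sigma^2/2)*T) / (sigma*sqrt(T)) = 0.50887508
d2 = d1 - sigma*sqrt(T) = 0.31795625
exp(-rT) = 0.97336124
N(d1) = 0.69458010; N(d2) = 0.62474094
C = S_0' * N(d1) - K * exp(-rT) * N(d2) = 45.38673067 * 0.69458010 - 43.0900 * 0.97336124 * 0.62474094 = 5.3218


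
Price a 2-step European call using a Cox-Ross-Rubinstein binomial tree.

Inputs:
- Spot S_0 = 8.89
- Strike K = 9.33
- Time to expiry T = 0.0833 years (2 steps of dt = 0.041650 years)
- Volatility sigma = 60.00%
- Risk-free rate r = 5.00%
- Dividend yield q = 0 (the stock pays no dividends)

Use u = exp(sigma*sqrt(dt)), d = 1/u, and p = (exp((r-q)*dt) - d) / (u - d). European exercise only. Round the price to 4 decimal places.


dt = T/N = 0.041650
u = exp(sigma*sqrt(dt)) = 1.130263; d = 1/u = 0.884750
p = (exp((r-q)*dt) - d) / (u - d) = 0.477917
Discount per step: exp(-r*dt) = 0.997920
Stock lattice S(k, i) with i counting down-moves:
  k=0: S(0,0) = 8.8900
  k=1: S(1,0) = 10.0480; S(1,1) = 7.8654
  k=2: S(2,0) = 11.3569; S(2,1) = 8.8900; S(2,2) = 6.9589
Terminal payoffs V(N, i) = max(S_T - K, 0):
  V(2,0) = 2.026917; V(2,1) = 0.000000; V(2,2) = 0.000000
Backward induction: V(k, i) = exp(-r*dt) * [p * V(k+1, i) + (1-p) * V(k+1, i+1)].
  V(1,0) = exp(-r*dt) * [p*2.026917 + (1-p)*0.000000] = 0.966683
  V(1,1) = exp(-r*dt) * [p*0.000000 + (1-p)*0.000000] = 0.000000
  V(0,0) = exp(-r*dt) * [p*0.966683 + (1-p)*0.000000] = 0.461033

Answer: Price = V(0,0) = 0.4610


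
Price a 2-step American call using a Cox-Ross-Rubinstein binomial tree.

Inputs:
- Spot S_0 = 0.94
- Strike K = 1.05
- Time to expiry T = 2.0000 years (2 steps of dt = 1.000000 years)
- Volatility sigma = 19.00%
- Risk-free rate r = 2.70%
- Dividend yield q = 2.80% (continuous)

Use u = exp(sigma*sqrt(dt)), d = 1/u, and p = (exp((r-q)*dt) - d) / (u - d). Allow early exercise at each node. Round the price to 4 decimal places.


dt = T/N = 1.000000
u = exp(sigma*sqrt(dt)) = 1.209250; d = 1/u = 0.826959
p = (exp((r-q)*dt) - d) / (u - d) = 0.450028
Discount per step: exp(-r*dt) = 0.973361
Stock lattice S(k, i) with i counting down-moves:
  k=0: S(0,0) = 0.9400
  k=1: S(1,0) = 1.1367; S(1,1) = 0.7773
  k=2: S(2,0) = 1.3745; S(2,1) = 0.9400; S(2,2) = 0.6428
Terminal payoffs V(N, i) = max(S_T - K, 0):
  V(2,0) = 0.324548; V(2,1) = 0.000000; V(2,2) = 0.000000
Backward induction: V(k, i) = exp(-r*dt) * [p * V(k+1, i) + (1-p) * V(k+1, i+1)]; then take max(V_cont, immediate exercise) for American.
  V(1,0) = exp(-r*dt) * [p*0.324548 + (1-p)*0.000000] = 0.142165; exercise = 0.086695; V(1,0) = max -> 0.142165
  V(1,1) = exp(-r*dt) * [p*0.000000 + (1-p)*0.000000] = 0.000000; exercise = 0.000000; V(1,1) = max -> 0.000000
  V(0,0) = exp(-r*dt) * [p*0.142165 + (1-p)*0.000000] = 0.062274; exercise = 0.000000; V(0,0) = max -> 0.062274

Answer: Price = V(0,0) = 0.0623


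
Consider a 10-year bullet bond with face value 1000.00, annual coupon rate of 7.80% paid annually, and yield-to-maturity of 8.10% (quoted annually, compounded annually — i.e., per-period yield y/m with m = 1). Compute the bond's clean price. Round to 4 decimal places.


Answer: Price = 979.9602

Derivation:
Coupon per period c = face * coupon_rate / m = 78.000000
Periods per year m = 1; per-period yield y/m = 0.081000
Number of cashflows N = 10
Cashflows (t years, CF_t, discount factor 1/(1+y/m)^(m*t), PV):
  t = 1.0000: CF_t = 78.000000, DF = 0.925069, PV = 72.155412
  t = 2.0000: CF_t = 78.000000, DF = 0.855753, PV = 66.748762
  t = 3.0000: CF_t = 78.000000, DF = 0.791631, PV = 61.747236
  t = 4.0000: CF_t = 78.000000, DF = 0.732314, PV = 57.120477
  t = 5.0000: CF_t = 78.000000, DF = 0.677441, PV = 52.840404
  t = 6.0000: CF_t = 78.000000, DF = 0.626680, PV = 48.881040
  t = 7.0000: CF_t = 78.000000, DF = 0.579722, PV = 45.218354
  t = 8.0000: CF_t = 78.000000, DF = 0.536284, PV = 41.830114
  t = 9.0000: CF_t = 78.000000, DF = 0.496099, PV = 38.695758
  t = 10.0000: CF_t = 1078.000000, DF = 0.458926, PV = 494.722681
Price P = sum_t PV_t = 979.960238


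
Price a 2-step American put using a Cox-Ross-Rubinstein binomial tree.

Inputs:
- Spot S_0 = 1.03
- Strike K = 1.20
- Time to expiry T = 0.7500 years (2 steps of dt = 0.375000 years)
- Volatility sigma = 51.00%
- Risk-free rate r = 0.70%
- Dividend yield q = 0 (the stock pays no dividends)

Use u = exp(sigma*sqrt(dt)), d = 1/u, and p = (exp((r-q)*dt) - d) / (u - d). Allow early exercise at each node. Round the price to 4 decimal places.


dt = T/N = 0.375000
u = exp(sigma*sqrt(dt)) = 1.366578; d = 1/u = 0.731755
p = (exp((r-q)*dt) - d) / (u - d) = 0.426691
Discount per step: exp(-r*dt) = 0.997378
Stock lattice S(k, i) with i counting down-moves:
  k=0: S(0,0) = 1.0300
  k=1: S(1,0) = 1.4076; S(1,1) = 0.7537
  k=2: S(2,0) = 1.9236; S(2,1) = 1.0300; S(2,2) = 0.5515
Terminal payoffs V(N, i) = max(K - S_T, 0):
  V(2,0) = 0.000000; V(2,1) = 0.170000; V(2,2) = 0.648471
Backward induction: V(k, i) = exp(-r*dt) * [p * V(k+1, i) + (1-p) * V(k+1, i+1)]; then take max(V_cont, immediate exercise) for American.
  V(1,0) = exp(-r*dt) * [p*0.000000 + (1-p)*0.170000] = 0.097207; exercise = 0.000000; V(1,0) = max -> 0.097207
  V(1,1) = exp(-r*dt) * [p*0.170000 + (1-p)*0.648471] = 0.443147; exercise = 0.446293; V(1,1) = max -> 0.446293
  V(0,0) = exp(-r*dt) * [p*0.097207 + (1-p)*0.446293] = 0.296561; exercise = 0.170000; V(0,0) = max -> 0.296561

Answer: Price = V(0,0) = 0.2966


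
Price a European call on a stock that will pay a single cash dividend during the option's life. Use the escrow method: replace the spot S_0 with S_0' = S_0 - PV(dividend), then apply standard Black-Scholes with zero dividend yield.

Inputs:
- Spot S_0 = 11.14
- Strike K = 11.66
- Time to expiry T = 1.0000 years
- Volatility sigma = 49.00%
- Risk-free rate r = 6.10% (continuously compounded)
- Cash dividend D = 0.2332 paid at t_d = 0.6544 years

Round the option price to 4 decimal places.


Answer: Price = 2.0910

Derivation:
PV(D) = D * exp(-r * t_d) = 0.2332 * 0.96086784 = 0.22407438
S_0' = S_0 - PV(D) = 11.1400 - 0.22407438 = 10.91592562
d1 = (ln(S_0'/K) + (r + sigma^2/2)*T) / (sigma*sqrt(T)) = 0.23491553
d2 = d1 - sigma*sqrt(T) = -0.25508447
exp(-rT) = 0.94082324
N(d1) = 0.59286285; N(d2) = 0.39932893
C = S_0' * N(d1) - K * exp(-rT) * N(d2) = 10.91592562 * 0.59286285 - 11.6600 * 0.94082324 * 0.39932893 = 2.0910


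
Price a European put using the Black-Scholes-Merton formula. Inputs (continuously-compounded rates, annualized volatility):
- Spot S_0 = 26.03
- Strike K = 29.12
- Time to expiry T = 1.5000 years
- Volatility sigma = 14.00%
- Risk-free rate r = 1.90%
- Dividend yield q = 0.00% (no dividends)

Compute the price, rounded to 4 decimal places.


Answer: Price = 3.2079

Derivation:
d1 = (ln(S/K) + (r - q + 0.5*sigma^2) * T) / (sigma * sqrt(T)) = -0.40227331
d2 = d1 - sigma * sqrt(T) = -0.57373759
exp(-rT) = 0.97190229; exp(-qT) = 1.00000000
P = K * exp(-rT) * N(-d2) - S_0 * exp(-qT) * N(-d1)
N(-d1) = 0.65625855; N(-d2) = 0.71692731
P = 29.1200 * 0.97190229 * 0.71692731 - 26.0300 * 1.00000000 * 0.65625855 = 3.2079


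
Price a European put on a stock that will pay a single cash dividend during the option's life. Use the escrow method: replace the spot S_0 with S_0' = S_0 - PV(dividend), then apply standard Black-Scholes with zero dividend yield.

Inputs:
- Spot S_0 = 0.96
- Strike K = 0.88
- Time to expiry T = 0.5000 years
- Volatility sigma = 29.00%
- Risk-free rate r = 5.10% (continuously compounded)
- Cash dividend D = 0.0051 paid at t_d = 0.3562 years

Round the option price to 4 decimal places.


PV(D) = D * exp(-r * t_d) = 0.0051 * 0.98199781 = 0.00500819
S_0' = S_0 - PV(D) = 0.9600 - 0.00500819 = 0.95499181
d1 = (ln(S_0'/K) + (r + sigma^2/2)*T) / (sigma*sqrt(T)) = 0.62569615
d2 = d1 - sigma*sqrt(T) = 0.42063519
exp(-rT) = 0.97482238
N(-d1) = 0.26575713; N(-d2) = 0.33701075
P = K * exp(-rT) * N(-d2) - S_0' * N(-d1) = 0.8800 * 0.97482238 * 0.33701075 - 0.95499181 * 0.26575713 = 0.0353

Answer: Price = 0.0353


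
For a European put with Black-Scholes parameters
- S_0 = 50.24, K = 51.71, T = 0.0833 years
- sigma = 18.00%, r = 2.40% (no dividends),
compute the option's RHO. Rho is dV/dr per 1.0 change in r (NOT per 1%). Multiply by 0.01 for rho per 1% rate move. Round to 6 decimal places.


Answer: Rho = -3.036295

Derivation:
d1 = -0.4906727499; d2 = -0.5426238807
phi(d1) = 0.3536956763; exp(-qT) = 1.0000000000; exp(-rT) = 0.9980027971
N(-d2) = 0.7063056034
Rho = -K*T*exp(-rT)*N(-d2) = -51.7100 * 0.0833 * 0.9980027971 * 0.7063056034 = -3.036295


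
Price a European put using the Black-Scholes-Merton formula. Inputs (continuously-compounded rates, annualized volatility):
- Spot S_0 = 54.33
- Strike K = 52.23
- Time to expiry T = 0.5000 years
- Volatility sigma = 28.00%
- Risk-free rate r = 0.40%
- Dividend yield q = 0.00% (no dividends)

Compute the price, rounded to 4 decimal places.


d1 = (ln(S/K) + (r - q + 0.5*sigma^2) * T) / (sigma * sqrt(T)) = 0.30819511
d2 = d1 - sigma * sqrt(T) = 0.11020521
exp(-rT) = 0.99800200; exp(-qT) = 1.00000000
P = K * exp(-rT) * N(-d2) - S_0 * exp(-qT) * N(-d1)
N(-d1) = 0.37896694; N(-d2) = 0.45612332
P = 52.2300 * 0.99800200 * 0.45612332 - 54.3300 * 1.00000000 * 0.37896694 = 3.1864

Answer: Price = 3.1864


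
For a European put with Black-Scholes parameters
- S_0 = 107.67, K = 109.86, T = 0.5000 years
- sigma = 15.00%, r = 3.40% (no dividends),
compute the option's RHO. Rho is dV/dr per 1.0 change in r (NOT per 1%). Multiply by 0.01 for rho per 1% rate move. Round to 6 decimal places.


Answer: Rho = -28.779552

Derivation:
d1 = 0.0234680813; d2 = -0.0825979359
phi(d1) = 0.3988324366; exp(-qT) = 1.0000000000; exp(-rT) = 0.9831436846
N(-d2) = 0.5329143787
Rho = -K*T*exp(-rT)*N(-d2) = -109.8600 * 0.5000 * 0.9831436846 * 0.5329143787 = -28.779552
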